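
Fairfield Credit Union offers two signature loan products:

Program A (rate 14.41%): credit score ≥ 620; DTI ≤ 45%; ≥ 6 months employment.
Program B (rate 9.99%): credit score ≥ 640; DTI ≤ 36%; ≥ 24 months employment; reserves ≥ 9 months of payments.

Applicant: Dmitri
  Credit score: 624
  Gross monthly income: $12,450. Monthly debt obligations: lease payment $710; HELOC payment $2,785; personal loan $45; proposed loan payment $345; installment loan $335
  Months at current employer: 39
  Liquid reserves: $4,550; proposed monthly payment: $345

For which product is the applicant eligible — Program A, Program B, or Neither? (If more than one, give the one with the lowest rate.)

Program A

Total debts = (710 + 2,785 + 45 + 345 + 335) = 4,220; DTI = 4,220/12,450 = 33.9%.
Reserves = 4,550/345 = 13.2 months.
Program A: score 624 ≥ 620; DTI 33.9% ≤ 45%; employment 39 ≥ 6 mo → qualifies.
Program B: score 624 < 640; DTI 33.9% ≤ 36%; employment 39 ≥ 24 mo; reserves 13.2 ≥ 9 mo → does not qualify.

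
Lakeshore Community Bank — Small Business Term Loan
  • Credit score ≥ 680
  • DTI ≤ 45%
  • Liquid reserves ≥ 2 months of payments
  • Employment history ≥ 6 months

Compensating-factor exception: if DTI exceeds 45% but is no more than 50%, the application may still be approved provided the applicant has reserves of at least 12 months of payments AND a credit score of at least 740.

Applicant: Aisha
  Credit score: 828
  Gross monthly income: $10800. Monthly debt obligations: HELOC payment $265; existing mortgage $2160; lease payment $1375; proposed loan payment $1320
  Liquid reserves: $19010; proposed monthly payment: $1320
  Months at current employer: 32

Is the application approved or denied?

Credit score 828 ≥ 680 (meets base)
Total debts = (265 + 2,160 + 1,375 + 1,320) = 5,120. DTI: 5,120 ÷ 10,800 = 47.4%, over the 45% base limit.
Liquid reserves cover 19,010/1,320 = 14.4 months — ≥ 2 required
Employment 32 ≥ 6 months
DTI 47.4% is within the 45%–50% exception band; checking compensating factors.
Reserves 14.4 ≥ 12 months; credit score 828 ≥ 740.
Both compensating conditions met → exception applies.

Approved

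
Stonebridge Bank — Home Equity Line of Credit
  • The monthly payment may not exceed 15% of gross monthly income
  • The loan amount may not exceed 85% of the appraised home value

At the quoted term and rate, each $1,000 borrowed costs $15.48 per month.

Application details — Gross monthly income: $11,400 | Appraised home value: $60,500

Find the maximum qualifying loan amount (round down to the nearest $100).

$51,400

Payment cap: 15% × $11,400 = $1,710/month.
At $15.48 per $1,000, that supports 1,710/15.48 × 1,000 ≈ $110,465 → $110,400.
LTV cap: 85% × $60,500 = $51,425 → $51,400.
Binding constraint: loan-to-value.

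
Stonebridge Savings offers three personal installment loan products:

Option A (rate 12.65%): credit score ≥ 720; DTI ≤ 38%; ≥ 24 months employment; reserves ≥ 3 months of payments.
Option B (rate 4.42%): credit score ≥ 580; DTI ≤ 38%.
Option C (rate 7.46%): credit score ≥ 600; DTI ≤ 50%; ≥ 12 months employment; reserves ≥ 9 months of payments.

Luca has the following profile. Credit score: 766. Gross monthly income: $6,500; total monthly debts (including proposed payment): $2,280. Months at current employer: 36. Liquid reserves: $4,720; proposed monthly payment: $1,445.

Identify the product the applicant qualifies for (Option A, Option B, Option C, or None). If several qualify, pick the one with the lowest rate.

DTI = 2,280/6,500 = 35.1%.
Reserves = 4,720/1,445 = 3.3 months.
Option A: score 766 ≥ 720; DTI 35.1% ≤ 38%; employment 36 ≥ 24 mo; reserves 3.3 ≥ 3 mo → qualifies.
Option B: score 766 ≥ 580; DTI 35.1% ≤ 38% → qualifies.
Option C: score 766 ≥ 600; DTI 35.1% ≤ 50%; employment 36 ≥ 12 mo; reserves 3.3 < 9 mo → does not qualify.
Qualifying: Option A, Option B. Lowest rate is 4.42% → Option B.

Option B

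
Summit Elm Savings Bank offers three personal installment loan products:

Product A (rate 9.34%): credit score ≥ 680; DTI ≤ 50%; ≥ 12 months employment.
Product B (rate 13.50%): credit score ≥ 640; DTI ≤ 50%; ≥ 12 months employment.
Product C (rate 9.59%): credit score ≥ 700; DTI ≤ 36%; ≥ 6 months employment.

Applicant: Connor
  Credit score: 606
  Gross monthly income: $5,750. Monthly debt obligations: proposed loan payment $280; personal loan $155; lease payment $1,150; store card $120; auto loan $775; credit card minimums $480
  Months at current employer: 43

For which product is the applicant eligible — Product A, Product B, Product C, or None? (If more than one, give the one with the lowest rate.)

Total debts = (280 + 155 + 1,150 + 120 + 775 + 480) = 2,960; DTI = 2,960/5,750 = 51.5%.
Product A: score 606 < 680; DTI 51.5% > 50%; employment 43 ≥ 12 mo → does not qualify.
Product B: score 606 < 640; DTI 51.5% > 50%; employment 43 ≥ 12 mo → does not qualify.
Product C: score 606 < 700; DTI 51.5% > 36%; employment 43 ≥ 6 mo → does not qualify.

None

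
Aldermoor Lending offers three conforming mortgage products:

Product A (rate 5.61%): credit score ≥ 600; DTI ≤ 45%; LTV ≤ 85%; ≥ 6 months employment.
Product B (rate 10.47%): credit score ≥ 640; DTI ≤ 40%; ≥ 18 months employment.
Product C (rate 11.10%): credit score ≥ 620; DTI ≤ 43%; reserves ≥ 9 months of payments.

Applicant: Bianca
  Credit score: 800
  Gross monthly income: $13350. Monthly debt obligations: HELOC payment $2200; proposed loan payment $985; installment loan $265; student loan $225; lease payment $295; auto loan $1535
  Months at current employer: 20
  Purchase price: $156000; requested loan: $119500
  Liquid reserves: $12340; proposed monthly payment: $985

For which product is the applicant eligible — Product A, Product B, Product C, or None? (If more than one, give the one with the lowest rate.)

Total debts = (2,200 + 985 + 265 + 225 + 295 + 1,535) = 5,505; DTI = 5,505/13,350 = 41.2%.
LTV = 119,500/156,000 = 76.6%.
Reserves = 12,340/985 = 12.5 months.
Product A: score 800 ≥ 600; DTI 41.2% ≤ 45%; LTV 76.6% ≤ 85%; employment 20 ≥ 6 mo → qualifies.
Product B: score 800 ≥ 640; DTI 41.2% > 40%; employment 20 ≥ 18 mo → does not qualify.
Product C: score 800 ≥ 620; DTI 41.2% ≤ 43%; reserves 12.5 ≥ 9 mo → qualifies.
Qualifying: Product A, Product C. Lowest rate is 5.61% → Product A.

Product A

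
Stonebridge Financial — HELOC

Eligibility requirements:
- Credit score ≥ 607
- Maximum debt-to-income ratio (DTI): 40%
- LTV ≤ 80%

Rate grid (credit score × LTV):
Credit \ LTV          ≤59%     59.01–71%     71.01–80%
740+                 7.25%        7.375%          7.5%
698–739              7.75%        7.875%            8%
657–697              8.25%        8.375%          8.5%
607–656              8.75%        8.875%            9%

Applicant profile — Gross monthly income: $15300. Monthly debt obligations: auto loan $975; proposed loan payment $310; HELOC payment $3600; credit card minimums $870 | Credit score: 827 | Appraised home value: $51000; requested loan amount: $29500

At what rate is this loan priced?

Credit score 827 ≥ 607; Total monthly debts = (975 + 310 + 3,600 + 870) = 5,755. Debt-to-income = 5,755/15,300 = 37.6% — meets 40% limit
Loan-to-value = 29,500/51,000 = 57.8% — pass (80% max)
Score 827 is in the 740+ band; LTV 57.8% is in the ≤59% band → 7.25%.

7.25%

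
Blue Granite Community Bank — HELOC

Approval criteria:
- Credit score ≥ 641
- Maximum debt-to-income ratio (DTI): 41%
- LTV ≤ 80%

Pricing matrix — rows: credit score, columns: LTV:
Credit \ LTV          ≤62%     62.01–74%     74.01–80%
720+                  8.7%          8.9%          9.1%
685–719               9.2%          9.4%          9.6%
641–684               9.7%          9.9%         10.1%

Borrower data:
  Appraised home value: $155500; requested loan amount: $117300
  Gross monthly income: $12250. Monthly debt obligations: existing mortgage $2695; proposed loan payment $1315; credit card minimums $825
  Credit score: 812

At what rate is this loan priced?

Credit score 812 ≥ 641; Total monthly debts = (2,695 + 1,315 + 825) = 4,835. DTI: 4,835 ÷ 12,250 = 39.5%, within the 41% cap
LTV: 117,300 ÷ 155,500 = 75.4%, within 80% cap
Row: 812 falls in 720+. Column: 75.4% falls in 74.01–80%. Rate = 9.1%.

9.1%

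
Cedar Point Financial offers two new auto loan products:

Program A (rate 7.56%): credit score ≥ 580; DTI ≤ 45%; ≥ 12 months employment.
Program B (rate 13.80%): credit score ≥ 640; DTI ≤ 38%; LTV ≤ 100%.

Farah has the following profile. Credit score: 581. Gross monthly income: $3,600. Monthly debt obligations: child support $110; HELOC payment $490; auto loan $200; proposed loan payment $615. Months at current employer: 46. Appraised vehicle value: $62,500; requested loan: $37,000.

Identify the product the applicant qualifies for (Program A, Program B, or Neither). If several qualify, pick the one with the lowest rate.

Total debts = (110 + 490 + 200 + 615) = 1,415; DTI = 1,415/3,600 = 39.3%.
LTV = 37,000/62,500 = 59.2%.
Program A: score 581 ≥ 580; DTI 39.3% ≤ 45%; employment 46 ≥ 12 mo → qualifies.
Program B: score 581 < 640; DTI 39.3% > 38%; LTV 59.2% ≤ 100% → does not qualify.

Program A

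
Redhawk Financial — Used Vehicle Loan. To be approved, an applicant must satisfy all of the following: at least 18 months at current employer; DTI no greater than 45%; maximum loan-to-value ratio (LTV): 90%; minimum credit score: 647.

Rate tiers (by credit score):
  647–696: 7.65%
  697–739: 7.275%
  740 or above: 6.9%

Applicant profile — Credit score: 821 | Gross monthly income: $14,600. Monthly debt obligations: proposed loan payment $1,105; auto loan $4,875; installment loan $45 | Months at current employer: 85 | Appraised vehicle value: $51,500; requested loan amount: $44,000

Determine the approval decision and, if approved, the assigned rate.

Approved at 6.9%

Credit score 821 ≥ 647 (meets minimum)
Employment 85 ≥ 18 months
Total monthly debts = (1,105 + 4,875 + 45) = 6,025. DTI = 6,025/14,600 = 41.3% ≤ 45%
Loan-to-value = 44,000/51,500 = 85.4% — pass (90% max)
All requirements met. Score 821 falls in the 740 or above tier → 6.9%.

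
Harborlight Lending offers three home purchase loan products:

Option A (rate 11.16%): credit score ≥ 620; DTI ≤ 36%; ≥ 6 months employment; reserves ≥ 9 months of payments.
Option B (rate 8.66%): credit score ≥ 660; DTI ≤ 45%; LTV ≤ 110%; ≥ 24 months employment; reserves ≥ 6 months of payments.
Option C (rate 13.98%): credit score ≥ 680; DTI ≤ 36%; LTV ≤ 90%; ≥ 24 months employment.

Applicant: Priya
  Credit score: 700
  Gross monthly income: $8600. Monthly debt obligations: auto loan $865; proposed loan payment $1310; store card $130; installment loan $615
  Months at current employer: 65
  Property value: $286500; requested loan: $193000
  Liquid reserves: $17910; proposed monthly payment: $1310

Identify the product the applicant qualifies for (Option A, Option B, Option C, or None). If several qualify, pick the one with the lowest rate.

Total debts = (865 + 1,310 + 130 + 615) = 2,920; DTI = 2,920/8,600 = 34%.
LTV = 193,000/286,500 = 67.4%.
Reserves = 17,910/1,310 = 13.7 months.
Option A: score 700 ≥ 620; DTI 34% ≤ 36%; employment 65 ≥ 6 mo; reserves 13.7 ≥ 9 mo → qualifies.
Option B: score 700 ≥ 660; DTI 34% ≤ 45%; LTV 67.4% ≤ 110%; employment 65 ≥ 24 mo; reserves 13.7 ≥ 6 mo → qualifies.
Option C: score 700 ≥ 680; DTI 34% ≤ 36%; LTV 67.4% ≤ 90%; employment 65 ≥ 24 mo → qualifies.
Qualifying: Option A, Option B, Option C. Lowest rate is 8.66% → Option B.

Option B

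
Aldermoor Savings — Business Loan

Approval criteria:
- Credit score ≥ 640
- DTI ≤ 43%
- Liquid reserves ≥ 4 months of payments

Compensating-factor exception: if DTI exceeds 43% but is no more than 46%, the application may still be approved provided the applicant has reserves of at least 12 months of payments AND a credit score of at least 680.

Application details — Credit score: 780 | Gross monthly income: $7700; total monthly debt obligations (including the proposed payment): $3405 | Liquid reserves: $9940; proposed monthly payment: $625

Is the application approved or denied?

Credit score 780 ≥ 640 (meets base)
DTI: 3,405 ÷ 7,700 = 44.2%, over the 43% base limit.
Reserves: 9,940 ÷ 625 = 15.9 months (meets 4-month minimum)
44.2% falls in the override range (43%–46%), so the compensating-factor test applies.
Override check — reserves: 15.9 mo (ok); score: 780 (ok).
Both override conditions satisfied; DTI exception granted.

Approved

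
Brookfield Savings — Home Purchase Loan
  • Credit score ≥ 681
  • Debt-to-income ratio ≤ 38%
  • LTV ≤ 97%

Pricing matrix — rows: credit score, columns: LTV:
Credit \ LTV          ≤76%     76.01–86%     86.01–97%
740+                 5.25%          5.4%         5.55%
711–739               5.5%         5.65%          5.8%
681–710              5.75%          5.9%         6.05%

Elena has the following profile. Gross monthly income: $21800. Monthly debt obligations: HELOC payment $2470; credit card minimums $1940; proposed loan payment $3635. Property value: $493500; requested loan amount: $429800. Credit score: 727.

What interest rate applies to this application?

5.8%

Credit score 727 ≥ 681; Total monthly debts = (2,470 + 1,940 + 3,635) = 8,045. DTI: 8,045 ÷ 21,800 = 36.9%, within the 38% cap
LTV = 429,800/493,500 = 87.1% ≤ 97%
Credit 727 → row 711–739; LTV 87.1% → column 86.01–97%. Grid cell → 5.8%.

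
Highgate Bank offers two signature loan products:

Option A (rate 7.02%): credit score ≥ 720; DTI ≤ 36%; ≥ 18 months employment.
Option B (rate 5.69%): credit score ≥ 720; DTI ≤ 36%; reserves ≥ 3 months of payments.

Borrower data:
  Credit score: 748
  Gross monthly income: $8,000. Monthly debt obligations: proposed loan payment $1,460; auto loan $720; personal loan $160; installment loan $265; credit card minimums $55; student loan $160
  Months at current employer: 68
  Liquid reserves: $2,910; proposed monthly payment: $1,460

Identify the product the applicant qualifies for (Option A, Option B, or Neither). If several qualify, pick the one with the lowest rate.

Option A

Total debts = (1,460 + 720 + 160 + 265 + 55 + 160) = 2,820; DTI = 2,820/8,000 = 35.2%.
Reserves = 2,910/1,460 = 2.0 months.
Option A: score 748 ≥ 720; DTI 35.2% ≤ 36%; employment 68 ≥ 18 mo → qualifies.
Option B: score 748 ≥ 720; DTI 35.2% ≤ 36%; reserves 2.0 < 3 mo → does not qualify.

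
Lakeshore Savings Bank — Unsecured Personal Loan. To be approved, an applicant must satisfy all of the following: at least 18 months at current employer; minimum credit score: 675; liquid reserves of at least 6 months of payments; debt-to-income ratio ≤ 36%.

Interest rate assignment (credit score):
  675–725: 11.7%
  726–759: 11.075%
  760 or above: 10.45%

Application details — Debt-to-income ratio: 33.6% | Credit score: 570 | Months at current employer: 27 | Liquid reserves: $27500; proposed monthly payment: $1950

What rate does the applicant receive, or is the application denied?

Credit score 570 < 675 (below minimum)
Liquid reserves cover 27,500/1,950 = 14.1 months — ≥ 6 required
Debt-to-income 33.6% vs 36% cap — pass
Employment 27 ≥ 18 months
Not all requirements met → denied.

Denied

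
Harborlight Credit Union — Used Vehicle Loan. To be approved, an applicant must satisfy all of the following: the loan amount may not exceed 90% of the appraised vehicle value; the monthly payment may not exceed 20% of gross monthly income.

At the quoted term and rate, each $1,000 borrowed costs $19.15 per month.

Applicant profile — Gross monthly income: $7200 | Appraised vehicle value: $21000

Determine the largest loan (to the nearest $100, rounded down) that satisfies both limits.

$18,900

Payment cap: 20% × $7,200 = $1,440/month.
At $19.15 per $1,000, that supports 1,440/19.15 × 1,000 ≈ $75,195 → $75,100.
LTV cap: 90% × $21,000 = $18,900 → $18,900.
Binding constraint: loan-to-value.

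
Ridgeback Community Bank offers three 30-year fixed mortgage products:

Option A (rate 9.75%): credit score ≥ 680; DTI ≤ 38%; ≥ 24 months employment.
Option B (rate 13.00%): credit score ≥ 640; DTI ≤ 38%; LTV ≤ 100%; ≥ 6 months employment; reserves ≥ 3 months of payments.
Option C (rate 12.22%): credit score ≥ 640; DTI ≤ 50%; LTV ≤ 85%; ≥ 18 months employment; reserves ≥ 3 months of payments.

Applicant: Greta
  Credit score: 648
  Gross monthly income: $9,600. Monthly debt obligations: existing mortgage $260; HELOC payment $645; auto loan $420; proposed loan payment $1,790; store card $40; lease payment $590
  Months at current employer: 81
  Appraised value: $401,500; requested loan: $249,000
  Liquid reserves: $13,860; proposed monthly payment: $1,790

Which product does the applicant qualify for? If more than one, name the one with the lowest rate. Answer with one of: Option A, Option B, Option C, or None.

Option C

Total debts = (260 + 645 + 420 + 1,790 + 40 + 590) = 3,745; DTI = 3,745/9,600 = 39%.
LTV = 249,000/401,500 = 62%.
Reserves = 13,860/1,790 = 7.7 months.
Option A: score 648 < 680; DTI 39% > 38%; employment 81 ≥ 24 mo → does not qualify.
Option B: score 648 ≥ 640; DTI 39% > 38%; LTV 62% ≤ 100%; employment 81 ≥ 6 mo; reserves 7.7 ≥ 3 mo → does not qualify.
Option C: score 648 ≥ 640; DTI 39% ≤ 50%; LTV 62% ≤ 85%; employment 81 ≥ 18 mo; reserves 7.7 ≥ 3 mo → qualifies.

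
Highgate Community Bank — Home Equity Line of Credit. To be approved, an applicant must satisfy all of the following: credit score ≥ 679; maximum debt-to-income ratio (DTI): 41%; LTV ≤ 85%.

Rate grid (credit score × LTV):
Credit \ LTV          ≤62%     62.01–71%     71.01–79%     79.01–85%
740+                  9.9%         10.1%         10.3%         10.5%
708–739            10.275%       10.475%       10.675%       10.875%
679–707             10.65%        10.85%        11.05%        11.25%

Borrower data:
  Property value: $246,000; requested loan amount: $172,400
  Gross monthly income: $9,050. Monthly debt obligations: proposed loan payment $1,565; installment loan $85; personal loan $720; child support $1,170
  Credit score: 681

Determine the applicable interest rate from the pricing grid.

Credit score 681 ≥ 679; Total monthly debts = (1,565 + 85 + 720 + 1,170) = 3,540. DTI = 3,540/9,050 = 39.1% ≤ 41%
LTV: 172,400 ÷ 246,000 = 70.1%, within 85% cap
Credit 681 → row 679–707; LTV 70.1% → column 62.01–71%. Grid cell → 10.85%.

10.85%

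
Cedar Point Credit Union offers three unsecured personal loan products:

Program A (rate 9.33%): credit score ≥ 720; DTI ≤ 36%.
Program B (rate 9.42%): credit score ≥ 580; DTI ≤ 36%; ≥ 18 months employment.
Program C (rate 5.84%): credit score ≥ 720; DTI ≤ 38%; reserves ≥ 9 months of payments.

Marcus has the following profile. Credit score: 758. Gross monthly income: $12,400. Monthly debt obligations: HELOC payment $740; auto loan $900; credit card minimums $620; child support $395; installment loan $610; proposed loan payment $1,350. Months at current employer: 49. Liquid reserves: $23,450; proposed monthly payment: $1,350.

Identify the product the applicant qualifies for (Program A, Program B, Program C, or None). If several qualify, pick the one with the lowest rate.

Total debts = (740 + 900 + 620 + 395 + 610 + 1,350) = 4,615; DTI = 4,615/12,400 = 37.2%.
Reserves = 23,450/1,350 = 17.4 months.
Program A: score 758 ≥ 720; DTI 37.2% > 36% → does not qualify.
Program B: score 758 ≥ 580; DTI 37.2% > 36%; employment 49 ≥ 18 mo → does not qualify.
Program C: score 758 ≥ 720; DTI 37.2% ≤ 38%; reserves 17.4 ≥ 9 mo → qualifies.

Program C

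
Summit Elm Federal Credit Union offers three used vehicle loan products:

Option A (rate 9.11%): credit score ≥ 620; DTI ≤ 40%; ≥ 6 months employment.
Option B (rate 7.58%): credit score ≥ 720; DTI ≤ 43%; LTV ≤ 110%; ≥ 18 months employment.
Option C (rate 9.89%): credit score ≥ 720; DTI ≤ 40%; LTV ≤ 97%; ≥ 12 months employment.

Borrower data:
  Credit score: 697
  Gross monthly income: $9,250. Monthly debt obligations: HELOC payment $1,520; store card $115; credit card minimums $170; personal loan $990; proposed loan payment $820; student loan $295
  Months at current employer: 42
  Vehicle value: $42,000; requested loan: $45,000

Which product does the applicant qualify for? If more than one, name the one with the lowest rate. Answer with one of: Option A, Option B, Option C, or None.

None

Total debts = (1,520 + 115 + 170 + 990 + 820 + 295) = 3,910; DTI = 3,910/9,250 = 42.3%.
LTV = 45,000/42,000 = 107.1%.
Option A: score 697 ≥ 620; DTI 42.3% > 40%; employment 42 ≥ 6 mo → does not qualify.
Option B: score 697 < 720; DTI 42.3% ≤ 43%; LTV 107.1% ≤ 110%; employment 42 ≥ 18 mo → does not qualify.
Option C: score 697 < 720; DTI 42.3% > 40%; LTV 107.1% > 97%; employment 42 ≥ 12 mo → does not qualify.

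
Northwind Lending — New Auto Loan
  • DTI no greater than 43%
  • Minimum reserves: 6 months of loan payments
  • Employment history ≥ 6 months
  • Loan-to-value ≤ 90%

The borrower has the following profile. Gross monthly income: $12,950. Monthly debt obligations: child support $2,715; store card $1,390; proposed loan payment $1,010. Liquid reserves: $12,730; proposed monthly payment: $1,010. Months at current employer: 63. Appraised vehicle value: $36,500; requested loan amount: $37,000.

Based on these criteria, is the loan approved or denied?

Total monthly debts = (2,715 + 1,390 + 1,010) = 5,115. DTI: 5,115 ÷ 12,950 = 39.5%, within the 43% cap
Reserves: 12,730 ÷ 1,010 = 12.6 months (meets 6-month minimum)
Employment 63 ≥ 6 months
LTV = 37,000/36,500 = 101.4% > 90%
Fails on LTV.

Denied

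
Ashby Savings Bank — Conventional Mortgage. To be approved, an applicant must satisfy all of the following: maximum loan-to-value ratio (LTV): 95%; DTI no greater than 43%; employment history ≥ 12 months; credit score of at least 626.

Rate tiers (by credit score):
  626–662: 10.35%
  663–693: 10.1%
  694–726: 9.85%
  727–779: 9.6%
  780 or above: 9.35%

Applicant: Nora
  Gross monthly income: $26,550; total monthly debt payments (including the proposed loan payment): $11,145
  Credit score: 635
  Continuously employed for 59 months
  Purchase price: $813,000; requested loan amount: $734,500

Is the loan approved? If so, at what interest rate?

Credit score 635 ≥ 626 (meets minimum)
Loan-to-value = 734,500/813,000 = 90.3% — pass (95% max)
Employment 59 ≥ 12 months
DTI = 11,145/26,550 = 42% ≤ 43%
All requirements met. Score 635 falls in the 626–662 tier → 10.35%.

Approved at 10.35%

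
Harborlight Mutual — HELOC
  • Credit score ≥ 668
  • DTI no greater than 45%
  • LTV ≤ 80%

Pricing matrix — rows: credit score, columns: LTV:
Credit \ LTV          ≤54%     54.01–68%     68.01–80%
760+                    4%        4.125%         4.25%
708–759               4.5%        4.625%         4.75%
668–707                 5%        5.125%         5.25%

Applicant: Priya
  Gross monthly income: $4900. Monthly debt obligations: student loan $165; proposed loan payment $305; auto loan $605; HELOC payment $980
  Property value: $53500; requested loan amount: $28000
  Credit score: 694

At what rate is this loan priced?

5%

Credit score 694 ≥ 668; Total monthly debts = (165 + 305 + 605 + 980) = 2,055. DTI = 2,055/4,900 = 41.9% ≤ 45%
LTV: 28,000 ÷ 53,500 = 52.3%, within 80% cap
Row: 694 falls in 668–707. Column: 52.3% falls in ≤54%. Rate = 5%.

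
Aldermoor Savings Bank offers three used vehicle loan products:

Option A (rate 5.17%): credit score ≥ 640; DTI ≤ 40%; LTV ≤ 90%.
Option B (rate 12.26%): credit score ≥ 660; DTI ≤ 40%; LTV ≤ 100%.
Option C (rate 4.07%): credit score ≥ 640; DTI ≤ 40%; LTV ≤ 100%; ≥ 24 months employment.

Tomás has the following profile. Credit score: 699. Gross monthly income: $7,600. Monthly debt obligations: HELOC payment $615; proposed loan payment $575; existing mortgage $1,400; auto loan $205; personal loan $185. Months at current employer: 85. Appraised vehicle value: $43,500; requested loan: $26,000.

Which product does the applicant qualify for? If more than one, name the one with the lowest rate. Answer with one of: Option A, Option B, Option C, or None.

Total debts = (615 + 575 + 1,400 + 205 + 185) = 2,980; DTI = 2,980/7,600 = 39.2%.
LTV = 26,000/43,500 = 59.8%.
Option A: score 699 ≥ 640; DTI 39.2% ≤ 40%; LTV 59.8% ≤ 90% → qualifies.
Option B: score 699 ≥ 660; DTI 39.2% ≤ 40%; LTV 59.8% ≤ 100% → qualifies.
Option C: score 699 ≥ 640; DTI 39.2% ≤ 40%; LTV 59.8% ≤ 100%; employment 85 ≥ 24 mo → qualifies.
Qualifying: Option A, Option B, Option C. Lowest rate is 4.07% → Option C.

Option C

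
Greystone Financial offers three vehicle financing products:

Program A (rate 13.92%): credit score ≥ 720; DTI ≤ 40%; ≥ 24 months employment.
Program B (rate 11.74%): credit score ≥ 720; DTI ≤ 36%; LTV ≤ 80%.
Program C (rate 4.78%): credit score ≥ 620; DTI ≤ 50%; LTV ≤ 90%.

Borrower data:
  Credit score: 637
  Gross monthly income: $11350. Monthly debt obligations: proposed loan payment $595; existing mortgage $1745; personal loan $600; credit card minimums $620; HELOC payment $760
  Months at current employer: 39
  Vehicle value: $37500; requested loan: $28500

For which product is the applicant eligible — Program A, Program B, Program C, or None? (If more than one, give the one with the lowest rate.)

Program C

Total debts = (595 + 1,745 + 600 + 620 + 760) = 4,320; DTI = 4,320/11,350 = 38.1%.
LTV = 28,500/37,500 = 76%.
Program A: score 637 < 720; DTI 38.1% ≤ 40%; employment 39 ≥ 24 mo → does not qualify.
Program B: score 637 < 720; DTI 38.1% > 36%; LTV 76% ≤ 80% → does not qualify.
Program C: score 637 ≥ 620; DTI 38.1% ≤ 50%; LTV 76% ≤ 90% → qualifies.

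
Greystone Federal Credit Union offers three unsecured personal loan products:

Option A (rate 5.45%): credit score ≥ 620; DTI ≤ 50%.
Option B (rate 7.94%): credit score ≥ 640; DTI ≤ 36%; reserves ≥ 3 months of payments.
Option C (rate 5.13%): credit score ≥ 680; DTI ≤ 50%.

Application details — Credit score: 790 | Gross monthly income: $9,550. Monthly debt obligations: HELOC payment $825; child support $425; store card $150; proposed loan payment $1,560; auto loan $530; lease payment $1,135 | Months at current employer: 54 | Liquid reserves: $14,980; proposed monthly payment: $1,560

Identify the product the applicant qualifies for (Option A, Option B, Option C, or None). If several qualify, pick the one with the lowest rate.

Total debts = (825 + 425 + 150 + 1,560 + 530 + 1,135) = 4,625; DTI = 4,625/9,550 = 48.4%.
Reserves = 14,980/1,560 = 9.6 months.
Option A: score 790 ≥ 620; DTI 48.4% ≤ 50% → qualifies.
Option B: score 790 ≥ 640; DTI 48.4% > 36%; reserves 9.6 ≥ 3 mo → does not qualify.
Option C: score 790 ≥ 680; DTI 48.4% ≤ 50% → qualifies.
Qualifying: Option A, Option C. Lowest rate is 5.13% → Option C.

Option C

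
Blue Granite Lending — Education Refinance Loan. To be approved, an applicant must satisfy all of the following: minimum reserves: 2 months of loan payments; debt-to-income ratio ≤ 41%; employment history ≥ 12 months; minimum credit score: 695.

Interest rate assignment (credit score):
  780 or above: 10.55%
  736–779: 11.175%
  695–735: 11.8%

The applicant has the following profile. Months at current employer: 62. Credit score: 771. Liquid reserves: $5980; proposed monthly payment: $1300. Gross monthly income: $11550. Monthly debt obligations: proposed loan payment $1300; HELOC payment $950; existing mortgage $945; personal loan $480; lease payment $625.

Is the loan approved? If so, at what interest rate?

Credit score 771 ≥ 695 (meets minimum)
Total monthly debts = (1,300 + 950 + 945 + 480 + 625) = 4,300. DTI = 4,300/11,550 = 37.2% ≤ 41%
Reserves = 5,980/1,300 = 4.6 months ≥ 2
Employment 62 ≥ 12 months
All requirements met. Score 771 falls in the 736–779 tier → 11.175%.

Approved at 11.175%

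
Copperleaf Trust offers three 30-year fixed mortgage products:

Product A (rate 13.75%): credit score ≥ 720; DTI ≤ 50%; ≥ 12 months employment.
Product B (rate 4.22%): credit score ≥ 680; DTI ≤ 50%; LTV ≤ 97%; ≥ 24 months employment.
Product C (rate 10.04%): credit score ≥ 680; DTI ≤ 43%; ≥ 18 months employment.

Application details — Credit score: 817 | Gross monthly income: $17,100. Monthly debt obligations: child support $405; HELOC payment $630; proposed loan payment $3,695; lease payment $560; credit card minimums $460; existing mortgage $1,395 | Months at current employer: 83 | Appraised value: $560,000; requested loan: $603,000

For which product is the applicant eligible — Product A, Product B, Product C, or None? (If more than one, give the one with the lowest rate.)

Product C

Total debts = (405 + 630 + 3,695 + 560 + 460 + 1,395) = 7,145; DTI = 7,145/17,100 = 41.8%.
LTV = 603,000/560,000 = 107.7%.
Product A: score 817 ≥ 720; DTI 41.8% ≤ 50%; employment 83 ≥ 12 mo → qualifies.
Product B: score 817 ≥ 680; DTI 41.8% ≤ 50%; LTV 107.7% > 97%; employment 83 ≥ 24 mo → does not qualify.
Product C: score 817 ≥ 680; DTI 41.8% ≤ 43%; employment 83 ≥ 18 mo → qualifies.
Qualifying: Product A, Product C. Lowest rate is 10.04% → Product C.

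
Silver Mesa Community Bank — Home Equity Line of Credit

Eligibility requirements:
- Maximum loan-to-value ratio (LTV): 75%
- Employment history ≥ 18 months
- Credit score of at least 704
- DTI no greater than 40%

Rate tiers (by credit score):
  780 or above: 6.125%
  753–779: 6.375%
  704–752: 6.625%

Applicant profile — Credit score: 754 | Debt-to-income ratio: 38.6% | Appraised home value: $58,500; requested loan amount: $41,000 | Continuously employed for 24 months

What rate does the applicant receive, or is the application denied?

Approved at 6.375%

Credit score 754 ≥ 704 (meets minimum)
Employment 24 ≥ 18 months
LTV: 41,000 ÷ 58,500 = 70.1%, within 75% cap
DTI 38.6% is within the 40% limit
All requirements met. Score 754 falls in the 753–779 tier → 6.375%.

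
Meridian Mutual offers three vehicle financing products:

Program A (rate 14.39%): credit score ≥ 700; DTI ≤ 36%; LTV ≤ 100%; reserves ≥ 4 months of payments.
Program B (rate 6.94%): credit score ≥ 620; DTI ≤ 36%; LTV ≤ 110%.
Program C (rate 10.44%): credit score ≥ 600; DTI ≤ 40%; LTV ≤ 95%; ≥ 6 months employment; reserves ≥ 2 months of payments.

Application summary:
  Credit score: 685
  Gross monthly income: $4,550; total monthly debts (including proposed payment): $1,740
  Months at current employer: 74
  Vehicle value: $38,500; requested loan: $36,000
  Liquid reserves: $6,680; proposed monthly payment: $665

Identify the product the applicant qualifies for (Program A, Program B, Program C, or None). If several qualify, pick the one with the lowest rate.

DTI = 1,740/4,550 = 38.2%.
LTV = 36,000/38,500 = 93.5%.
Reserves = 6,680/665 = 10.0 months.
Program A: score 685 < 700; DTI 38.2% > 36%; LTV 93.5% ≤ 100%; reserves 10.0 ≥ 4 mo → does not qualify.
Program B: score 685 ≥ 620; DTI 38.2% > 36%; LTV 93.5% ≤ 110% → does not qualify.
Program C: score 685 ≥ 600; DTI 38.2% ≤ 40%; LTV 93.5% ≤ 95%; employment 74 ≥ 6 mo; reserves 10.0 ≥ 2 mo → qualifies.

Program C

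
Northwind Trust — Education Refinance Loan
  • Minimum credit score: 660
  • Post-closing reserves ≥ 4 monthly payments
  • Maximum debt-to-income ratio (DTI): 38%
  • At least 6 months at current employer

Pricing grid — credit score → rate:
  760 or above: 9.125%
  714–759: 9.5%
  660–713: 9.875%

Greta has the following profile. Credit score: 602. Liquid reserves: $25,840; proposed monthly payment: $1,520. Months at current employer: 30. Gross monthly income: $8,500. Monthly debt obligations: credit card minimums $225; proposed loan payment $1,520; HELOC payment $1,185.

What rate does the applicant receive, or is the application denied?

Denied

Credit score 602 < 660 (below minimum)
Reserves = 25,840/1,520 = 17.0 months ≥ 4
Employment 30 ≥ 6 months
Total monthly debts = (225 + 1,520 + 1,185) = 2,930. Debt-to-income = 2,930/8,500 = 34.5% — meets 38% limit
Not all requirements met → denied.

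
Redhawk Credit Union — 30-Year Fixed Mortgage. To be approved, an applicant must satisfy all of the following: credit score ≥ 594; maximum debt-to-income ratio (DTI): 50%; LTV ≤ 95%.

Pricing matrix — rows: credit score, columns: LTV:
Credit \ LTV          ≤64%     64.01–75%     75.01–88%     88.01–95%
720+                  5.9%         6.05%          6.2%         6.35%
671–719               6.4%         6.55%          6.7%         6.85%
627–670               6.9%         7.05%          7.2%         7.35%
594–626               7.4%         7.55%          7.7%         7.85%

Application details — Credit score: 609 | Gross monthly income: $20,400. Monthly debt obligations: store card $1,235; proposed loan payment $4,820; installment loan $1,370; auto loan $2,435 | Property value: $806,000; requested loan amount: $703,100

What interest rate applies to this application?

7.7%

Credit score 609 ≥ 594; Total monthly debts = (1,235 + 4,820 + 1,370 + 2,435) = 9,860. DTI = 9,860/20,400 = 48.3% ≤ 50%
Loan-to-value = 703,100/806,000 = 87.2% — pass (95% max)
Credit 609 → row 594–626; LTV 87.2% → column 75.01–88%. Grid cell → 7.7%.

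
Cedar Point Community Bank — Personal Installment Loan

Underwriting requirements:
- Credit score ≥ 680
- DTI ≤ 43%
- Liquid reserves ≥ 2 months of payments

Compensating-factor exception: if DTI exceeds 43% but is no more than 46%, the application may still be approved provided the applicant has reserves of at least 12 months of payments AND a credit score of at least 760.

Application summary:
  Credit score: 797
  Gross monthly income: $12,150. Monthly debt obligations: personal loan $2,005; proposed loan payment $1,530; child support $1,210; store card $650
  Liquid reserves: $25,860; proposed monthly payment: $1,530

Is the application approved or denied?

Credit score 797 ≥ 680 (meets base)
Total debts = (2,005 + 1,530 + 1,210 + 650) = 5,395. DTI: 5,395 ÷ 12,150 = 44.4%, over the 43% base limit.
Reserves = 25,860/1,530 = 16.9 months ≥ 2
DTI 44.4% is within the 43%–46% exception band; checking compensating factors.
Override check — reserves: 16.9 mo (ok); score: 797 (ok).
Both compensating conditions met → exception applies.

Approved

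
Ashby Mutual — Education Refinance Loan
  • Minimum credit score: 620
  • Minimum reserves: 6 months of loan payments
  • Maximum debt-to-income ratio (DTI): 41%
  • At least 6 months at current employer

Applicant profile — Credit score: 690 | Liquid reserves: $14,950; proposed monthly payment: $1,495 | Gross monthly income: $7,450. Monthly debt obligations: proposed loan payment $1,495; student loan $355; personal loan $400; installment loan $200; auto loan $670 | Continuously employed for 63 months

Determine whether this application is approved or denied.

Credit score 690 ≥ 620 (meets)
Reserves: 14,950 ÷ 1,495 = 10.0 months (meets 6-month minimum)
Total monthly debts = (1,495 + 355 + 400 + 200 + 670) = 3,120. DTI: 3,120 ÷ 7,450 = 41.9%, exceeds the 41% cap
Employment 63 ≥ 6 months
Fails on DTI.

Denied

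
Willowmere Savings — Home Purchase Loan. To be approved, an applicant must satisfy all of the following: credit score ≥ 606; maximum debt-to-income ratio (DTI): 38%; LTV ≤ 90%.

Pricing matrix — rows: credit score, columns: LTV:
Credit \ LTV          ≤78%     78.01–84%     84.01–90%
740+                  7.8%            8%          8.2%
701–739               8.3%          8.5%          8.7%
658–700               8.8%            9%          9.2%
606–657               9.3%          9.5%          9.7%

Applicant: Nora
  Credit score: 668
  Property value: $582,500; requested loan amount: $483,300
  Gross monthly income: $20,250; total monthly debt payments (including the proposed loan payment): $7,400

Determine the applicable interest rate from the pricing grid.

Credit score 668 ≥ 606; DTI = 7,400/20,250 = 36.5% ≤ 38%
LTV = 483,300/582,500 = 83% ≤ 90%
Row: 668 falls in 658–700. Column: 83% falls in 78.01–84%. Rate = 9%.

9%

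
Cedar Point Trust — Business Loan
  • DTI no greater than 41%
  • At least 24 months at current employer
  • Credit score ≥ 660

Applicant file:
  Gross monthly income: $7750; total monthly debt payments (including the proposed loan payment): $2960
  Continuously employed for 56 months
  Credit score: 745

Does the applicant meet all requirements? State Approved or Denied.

Debt-to-income = 2,960/7,750 = 38.2% — meets 41% limit
Employment 56 ≥ 24 months
Credit score 745 ≥ 660 (meets)
All criteria satisfied.

Approved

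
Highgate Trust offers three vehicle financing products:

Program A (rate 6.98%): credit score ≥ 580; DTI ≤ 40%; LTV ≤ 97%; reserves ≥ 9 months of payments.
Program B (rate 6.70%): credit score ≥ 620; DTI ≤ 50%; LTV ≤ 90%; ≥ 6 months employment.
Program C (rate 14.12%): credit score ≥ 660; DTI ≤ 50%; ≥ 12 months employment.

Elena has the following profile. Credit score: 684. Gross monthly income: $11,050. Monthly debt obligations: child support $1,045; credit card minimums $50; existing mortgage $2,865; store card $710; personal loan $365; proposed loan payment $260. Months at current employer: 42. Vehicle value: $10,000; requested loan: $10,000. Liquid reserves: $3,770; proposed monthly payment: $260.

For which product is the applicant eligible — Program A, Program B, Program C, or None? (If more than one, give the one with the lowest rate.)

Total debts = (1,045 + 50 + 2,865 + 710 + 365 + 260) = 5,295; DTI = 5,295/11,050 = 47.9%.
LTV = 10,000/10,000 = 100%.
Reserves = 3,770/260 = 14.5 months.
Program A: score 684 ≥ 580; DTI 47.9% > 40%; LTV 100% > 97%; reserves 14.5 ≥ 9 mo → does not qualify.
Program B: score 684 ≥ 620; DTI 47.9% ≤ 50%; LTV 100% > 90%; employment 42 ≥ 6 mo → does not qualify.
Program C: score 684 ≥ 660; DTI 47.9% ≤ 50%; employment 42 ≥ 12 mo → qualifies.

Program C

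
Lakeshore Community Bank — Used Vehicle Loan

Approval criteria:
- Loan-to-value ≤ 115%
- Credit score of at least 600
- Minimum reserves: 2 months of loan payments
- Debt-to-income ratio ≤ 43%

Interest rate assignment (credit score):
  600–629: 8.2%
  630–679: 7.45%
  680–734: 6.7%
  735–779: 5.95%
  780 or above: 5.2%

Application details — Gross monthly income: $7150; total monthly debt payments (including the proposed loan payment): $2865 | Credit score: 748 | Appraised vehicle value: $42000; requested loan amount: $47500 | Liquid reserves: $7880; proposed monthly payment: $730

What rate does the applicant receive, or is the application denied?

Credit score 748 ≥ 600 (meets minimum)
DTI: 2,865 ÷ 7,150 = 40.1%, within the 43% cap
LTV = 47,500/42,000 = 113.1% ≤ 115%
Liquid reserves cover 7,880/730 = 10.8 months — ≥ 2 required
All requirements met. Score 748 falls in the 735–779 tier → 5.95%.

Approved at 5.95%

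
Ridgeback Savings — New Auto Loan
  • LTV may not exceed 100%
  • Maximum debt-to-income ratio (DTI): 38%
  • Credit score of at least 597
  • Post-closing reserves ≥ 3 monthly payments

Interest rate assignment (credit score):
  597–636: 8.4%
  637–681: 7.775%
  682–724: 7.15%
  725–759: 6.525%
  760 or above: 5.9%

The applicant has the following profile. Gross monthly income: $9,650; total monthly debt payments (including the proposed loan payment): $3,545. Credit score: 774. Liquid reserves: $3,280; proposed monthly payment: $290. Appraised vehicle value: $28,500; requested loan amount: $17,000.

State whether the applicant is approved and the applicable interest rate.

Credit score 774 ≥ 597 (meets minimum)
Debt-to-income = 3,545/9,650 = 36.7% — meets 38% limit
LTV = 17,000/28,500 = 59.6% ≤ 100%
Liquid reserves cover 3,280/290 = 11.3 months — ≥ 3 required
All requirements met. Score 774 falls in the 760 or above tier → 5.9%.

Approved at 5.9%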